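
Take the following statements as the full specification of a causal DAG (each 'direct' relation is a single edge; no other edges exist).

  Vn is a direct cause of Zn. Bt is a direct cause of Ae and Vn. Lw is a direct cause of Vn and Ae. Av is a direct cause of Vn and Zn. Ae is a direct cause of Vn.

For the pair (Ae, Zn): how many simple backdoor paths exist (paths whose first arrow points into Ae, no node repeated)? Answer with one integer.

4

A backdoor path from Ae to Zn is any simple undirected path whose first edge points into Ae (i.e. leaves Ae via a parent).
Parents of Ae: {Bt, Lw}.
Enumerating:
  P1: Ae <- Lw -> Vn <- Av -> Zn
  P2: Ae <- Lw -> Vn -> Zn
  P3: Ae <- Bt -> Vn <- Av -> Zn
  P4: Ae <- Bt -> Vn -> Zn
That exhausts the simple backdoor paths. Count: 4.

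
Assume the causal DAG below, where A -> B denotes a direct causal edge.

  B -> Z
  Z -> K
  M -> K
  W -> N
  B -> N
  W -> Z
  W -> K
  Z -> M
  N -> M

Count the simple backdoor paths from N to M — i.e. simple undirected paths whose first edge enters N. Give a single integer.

7

A backdoor path from N to M is any simple undirected path whose first edge points into N (i.e. leaves N via a parent).
Parents of N: {B, W}.
Enumerating:
  P1: N <- W -> Z -> M
  P2: N <- W -> Z -> K <- M
  P3: N <- W -> K <- Z -> M
  P4: N <- W -> K <- M
  P5: N <- B -> Z <- W -> K <- M
  P6: N <- B -> Z -> M
  P7: N <- B -> Z -> K <- M
That exhausts the simple backdoor paths. Count: 7.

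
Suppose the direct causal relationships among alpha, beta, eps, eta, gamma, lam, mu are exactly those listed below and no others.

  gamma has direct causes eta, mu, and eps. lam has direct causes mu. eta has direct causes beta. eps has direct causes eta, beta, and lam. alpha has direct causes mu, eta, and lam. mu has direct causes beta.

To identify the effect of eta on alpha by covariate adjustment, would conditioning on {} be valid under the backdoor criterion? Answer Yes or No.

Backdoor paths from eta to alpha (paths whose first edge points into eta):
  P1: eta <- beta -> mu -> lam -> alpha
  P2: eta <- beta -> mu -> alpha
  P3: eta <- beta -> mu -> gamma <- eps <- lam -> alpha
  P4: eta <- beta -> eps <- lam <- mu -> alpha
  P5: eta <- beta -> eps <- lam -> alpha
  P6: eta <- beta -> eps -> gamma <- mu -> lam -> alpha
  P7: eta <- beta -> eps -> gamma <- mu -> alpha
Condition 1 (no descendant of eta in the set): holds — descendants of eta are {alpha, eps, gamma}; none are in {}.
Condition 2 (every backdoor path blocked by {}):
  P1: open — no interior node is in the conditioning set.
  P2: open — no interior node is in the conditioning set.
  P3: blocked at collider gamma (neither it nor any descendant is in the conditioning set).
  P4: blocked at collider eps (neither it nor any descendant is in the conditioning set).
  P5: blocked at collider eps (neither it nor any descendant is in the conditioning set).
  P6: blocked at collider gamma (neither it nor any descendant is in the conditioning set).
  P7: blocked at collider gamma (neither it nor any descendant is in the conditioning set).
{} does not satisfy the backdoor criterion.

No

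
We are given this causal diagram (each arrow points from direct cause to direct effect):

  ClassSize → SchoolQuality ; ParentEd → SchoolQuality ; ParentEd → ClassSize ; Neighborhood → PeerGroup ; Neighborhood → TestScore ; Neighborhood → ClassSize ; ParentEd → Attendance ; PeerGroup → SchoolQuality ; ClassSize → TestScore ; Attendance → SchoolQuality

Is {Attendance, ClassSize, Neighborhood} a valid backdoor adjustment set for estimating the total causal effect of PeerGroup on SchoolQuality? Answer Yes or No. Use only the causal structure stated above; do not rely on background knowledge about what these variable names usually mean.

Yes

Backdoor paths from PeerGroup to SchoolQuality (paths whose first edge points into PeerGroup):
  P1: PeerGroup <- Neighborhood -> ClassSize <- ParentEd -> Attendance -> SchoolQuality
  P2: PeerGroup <- Neighborhood -> ClassSize <- ParentEd -> SchoolQuality
  P3: PeerGroup <- Neighborhood -> ClassSize -> SchoolQuality
  P4: PeerGroup <- Neighborhood -> TestScore <- ClassSize <- ParentEd -> Attendance -> SchoolQuality
  P5: PeerGroup <- Neighborhood -> TestScore <- ClassSize <- ParentEd -> SchoolQuality
  P6: PeerGroup <- Neighborhood -> TestScore <- ClassSize -> SchoolQuality
Condition 1 (no descendant of PeerGroup in the set): holds — descendants of PeerGroup are {SchoolQuality}; none are in {Attendance, ClassSize, Neighborhood}.
Condition 2 (every backdoor path blocked by {Attendance, ClassSize, Neighborhood}):
  P1: blocked at fork node Neighborhood ∈ conditioning set.
  P2: blocked at fork node Neighborhood ∈ conditioning set.
  P3: blocked at fork node Neighborhood ∈ conditioning set.
  P4: blocked at fork node Neighborhood ∈ conditioning set.
  P5: blocked at fork node Neighborhood ∈ conditioning set.
  P6: blocked at fork node Neighborhood ∈ conditioning set.
{Attendance, ClassSize, Neighborhood} satisfies the backdoor criterion.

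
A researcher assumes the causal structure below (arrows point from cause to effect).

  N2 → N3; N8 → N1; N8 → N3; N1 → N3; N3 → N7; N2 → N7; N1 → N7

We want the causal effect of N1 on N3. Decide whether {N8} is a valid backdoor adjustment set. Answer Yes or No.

Yes

Backdoor paths from N1 to N3 (paths whose first edge points into N1):
  P1: N1 <- N8 -> N3
Condition 1 (no descendant of N1 in the set): holds — descendants of N1 are {N3, N7}; none are in {N8}.
Condition 2 (every backdoor path blocked by {N8}):
  P1: blocked at fork node N8 ∈ conditioning set.
{N8} satisfies the backdoor criterion.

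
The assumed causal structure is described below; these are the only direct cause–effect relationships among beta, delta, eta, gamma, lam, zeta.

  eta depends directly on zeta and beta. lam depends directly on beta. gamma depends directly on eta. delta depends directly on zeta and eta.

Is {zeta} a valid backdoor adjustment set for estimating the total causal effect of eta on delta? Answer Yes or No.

Backdoor paths from eta to delta (paths whose first edge points into eta):
  P1: eta <- zeta -> delta
Condition 1 (no descendant of eta in the set): holds — descendants of eta are {delta, gamma}; none are in {zeta}.
Condition 2 (every backdoor path blocked by {zeta}):
  P1: blocked at fork node zeta ∈ conditioning set.
{zeta} satisfies the backdoor criterion.

Yes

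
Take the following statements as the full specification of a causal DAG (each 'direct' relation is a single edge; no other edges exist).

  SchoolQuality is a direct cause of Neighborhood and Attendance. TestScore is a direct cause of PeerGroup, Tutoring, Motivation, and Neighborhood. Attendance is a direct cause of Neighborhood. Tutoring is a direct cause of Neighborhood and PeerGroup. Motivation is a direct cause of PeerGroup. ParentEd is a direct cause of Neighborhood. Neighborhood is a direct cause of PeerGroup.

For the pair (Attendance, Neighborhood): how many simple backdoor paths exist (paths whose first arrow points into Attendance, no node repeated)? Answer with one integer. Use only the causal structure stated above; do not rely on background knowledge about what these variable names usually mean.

1

A backdoor path from Attendance to Neighborhood is any simple undirected path whose first edge points into Attendance (i.e. leaves Attendance via a parent).
Parents of Attendance: {SchoolQuality}.
Enumerating:
  P1: Attendance <- SchoolQuality -> Neighborhood
That exhausts the simple backdoor paths. Count: 1.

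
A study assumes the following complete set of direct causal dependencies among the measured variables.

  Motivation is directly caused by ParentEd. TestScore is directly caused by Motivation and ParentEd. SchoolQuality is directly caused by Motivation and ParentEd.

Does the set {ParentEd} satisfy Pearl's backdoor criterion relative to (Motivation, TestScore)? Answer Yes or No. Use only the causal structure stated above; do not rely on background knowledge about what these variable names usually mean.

Yes

Backdoor paths from Motivation to TestScore (paths whose first edge points into Motivation):
  P1: Motivation <- ParentEd -> TestScore
Condition 1 (no descendant of Motivation in the set): holds — descendants of Motivation are {SchoolQuality, TestScore}; none are in {ParentEd}.
Condition 2 (every backdoor path blocked by {ParentEd}):
  P1: blocked at fork node ParentEd ∈ conditioning set.
{ParentEd} satisfies the backdoor criterion.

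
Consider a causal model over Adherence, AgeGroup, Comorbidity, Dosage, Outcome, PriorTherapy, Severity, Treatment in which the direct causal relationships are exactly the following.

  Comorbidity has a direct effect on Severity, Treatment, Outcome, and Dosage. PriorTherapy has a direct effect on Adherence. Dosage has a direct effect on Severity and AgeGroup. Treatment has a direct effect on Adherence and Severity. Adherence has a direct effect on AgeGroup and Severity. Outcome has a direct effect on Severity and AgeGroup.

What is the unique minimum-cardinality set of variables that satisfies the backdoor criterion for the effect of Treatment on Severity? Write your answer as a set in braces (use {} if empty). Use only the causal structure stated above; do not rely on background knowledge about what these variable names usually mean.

{Comorbidity}

Variables eligible for adjustment (non-descendants of Treatment, excluding Treatment and Severity): {Comorbidity, Dosage, Outcome, PriorTherapy}.
Backdoor paths from Treatment to Severity:
  P1: Treatment <- Comorbidity -> Outcome -> AgeGroup <- Dosage -> Severity
  P2: Treatment <- Comorbidity -> Outcome -> AgeGroup <- Adherence -> Severity
  P3: Treatment <- Comorbidity -> Outcome -> Severity
  P4: Treatment <- Comorbidity -> Dosage -> AgeGroup <- Outcome -> Severity
  P5: Treatment <- Comorbidity -> Dosage -> AgeGroup <- Adherence -> Severity
  P6: Treatment <- Comorbidity -> Dosage -> Severity
  P7: Treatment <- Comorbidity -> Severity
The empty set is not sufficient: P3 (Treatment <- Comorbidity -> Outcome -> Severity) has no collider blocking it and no conditioned non-collider, so it is open.
Try {Comorbidity}:
  P1: blocked at fork node Comorbidity ∈ conditioning set.
  P2: blocked at fork node Comorbidity ∈ conditioning set.
  P3: blocked at fork node Comorbidity ∈ conditioning set.
  P4: blocked at fork node Comorbidity ∈ conditioning set.
  P5: blocked at fork node Comorbidity ∈ conditioning set.
  P6: blocked at fork node Comorbidity ∈ conditioning set.
  P7: blocked at fork node Comorbidity ∈ conditioning set.
{Comorbidity} contains no descendant of Treatment and blocks every backdoor path.
No other singleton works — e.g. {Outcome} leaves P6 open — so {Comorbidity} is the unique smallest valid adjustment set.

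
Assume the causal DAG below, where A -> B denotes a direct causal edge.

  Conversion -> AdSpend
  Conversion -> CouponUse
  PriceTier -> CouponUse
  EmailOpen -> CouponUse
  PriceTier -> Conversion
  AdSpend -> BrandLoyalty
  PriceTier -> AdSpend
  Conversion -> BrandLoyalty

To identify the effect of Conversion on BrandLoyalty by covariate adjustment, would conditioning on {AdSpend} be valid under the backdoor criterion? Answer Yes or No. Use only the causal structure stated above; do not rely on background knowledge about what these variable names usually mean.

No

Backdoor paths from Conversion to BrandLoyalty (paths whose first edge points into Conversion):
  P1: Conversion <- PriceTier -> AdSpend -> BrandLoyalty
Condition 1 (no descendant of Conversion in the set): FAILS — AdSpend is a descendant of Conversion.
Condition 2 (every backdoor path blocked by {AdSpend}):
  P1: blocked at chain node AdSpend ∈ conditioning set.
{AdSpend} does not satisfy the backdoor criterion.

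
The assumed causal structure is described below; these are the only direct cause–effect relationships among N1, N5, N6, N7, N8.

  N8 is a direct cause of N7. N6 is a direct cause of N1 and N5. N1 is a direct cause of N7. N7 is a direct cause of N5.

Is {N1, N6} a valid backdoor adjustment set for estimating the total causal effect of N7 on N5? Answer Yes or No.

Yes

Backdoor paths from N7 to N5 (paths whose first edge points into N7):
  P1: N7 <- N1 <- N6 -> N5
Condition 1 (no descendant of N7 in the set): holds — descendants of N7 are {N5}; none are in {N1, N6}.
Condition 2 (every backdoor path blocked by {N1, N6}):
  P1: blocked at chain node N1 ∈ conditioning set.
{N1, N6} satisfies the backdoor criterion.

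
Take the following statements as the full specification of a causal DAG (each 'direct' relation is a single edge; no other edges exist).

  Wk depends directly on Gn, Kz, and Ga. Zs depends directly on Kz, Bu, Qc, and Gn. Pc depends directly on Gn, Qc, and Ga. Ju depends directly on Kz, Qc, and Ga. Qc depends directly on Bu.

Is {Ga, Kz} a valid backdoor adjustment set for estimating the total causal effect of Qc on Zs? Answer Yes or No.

No

Backdoor paths from Qc to Zs (paths whose first edge points into Qc):
  P1: Qc <- Bu -> Zs
Condition 1 (no descendant of Qc in the set): holds — descendants of Qc are {Ju, Pc, Zs}; none are in {Ga, Kz}.
Condition 2 (every backdoor path blocked by {Ga, Kz}):
  P1: open — no interior node is in the conditioning set.
{Ga, Kz} does not satisfy the backdoor criterion.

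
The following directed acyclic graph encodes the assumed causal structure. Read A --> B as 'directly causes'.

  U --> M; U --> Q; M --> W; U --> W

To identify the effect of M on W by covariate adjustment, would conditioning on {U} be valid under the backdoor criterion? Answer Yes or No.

Backdoor paths from M to W (paths whose first edge points into M):
  P1: M <- U -> W
Condition 1 (no descendant of M in the set): holds — descendants of M are {W}; none are in {U}.
Condition 2 (every backdoor path blocked by {U}):
  P1: blocked at fork node U ∈ conditioning set.
{U} satisfies the backdoor criterion.

Yes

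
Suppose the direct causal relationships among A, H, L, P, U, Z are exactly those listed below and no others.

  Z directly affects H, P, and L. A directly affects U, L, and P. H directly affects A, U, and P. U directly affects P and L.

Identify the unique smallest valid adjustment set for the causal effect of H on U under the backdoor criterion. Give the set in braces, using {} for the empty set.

Variables eligible for adjustment (non-descendants of H, excluding H and U): {Z}.
Backdoor paths from H to U:
  P1: H <- Z -> P <- A -> U
  P2: H <- Z -> P <- A -> L <- U
  P3: H <- Z -> P <- U
  P4: H <- Z -> L <- A -> U
  P5: H <- Z -> L <- A -> P <- U
  P6: H <- Z -> L <- U
Each backdoor path contains an unconditioned collider, so every path is already blocked with the empty conditioning set:
  P1: blocked at collider P (neither it nor any descendant is in the conditioning set).
  P2: blocked at collider P (neither it nor any descendant is in the conditioning set).
  P3: blocked at collider P (neither it nor any descendant is in the conditioning set).
  P4: blocked at collider L (neither it nor any descendant is in the conditioning set).
  P5: blocked at collider L (neither it nor any descendant is in the conditioning set).
  P6: blocked at collider L (neither it nor any descendant is in the conditioning set).
The empty set is therefore the unique smallest valid set.

{}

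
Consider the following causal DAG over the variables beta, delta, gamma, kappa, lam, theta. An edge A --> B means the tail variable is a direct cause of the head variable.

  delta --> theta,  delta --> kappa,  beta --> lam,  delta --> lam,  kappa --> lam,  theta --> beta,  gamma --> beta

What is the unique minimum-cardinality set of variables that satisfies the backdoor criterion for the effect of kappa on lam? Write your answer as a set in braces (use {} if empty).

{delta}

Variables eligible for adjustment (non-descendants of kappa, excluding kappa and lam): {beta, delta, gamma, theta}.
Backdoor paths from kappa to lam:
  P1: kappa <- delta -> theta -> beta -> lam
  P2: kappa <- delta -> lam
The empty set is not sufficient: P1 (kappa <- delta -> theta -> beta -> lam) has no collider blocking it and no conditioned non-collider, so it is open.
Try {delta}:
  P1: blocked at fork node delta ∈ conditioning set.
  P2: blocked at fork node delta ∈ conditioning set.
{delta} contains no descendant of kappa and blocks every backdoor path.
No other singleton works — e.g. {theta} leaves P2 open — so {delta} is the unique smallest valid adjustment set.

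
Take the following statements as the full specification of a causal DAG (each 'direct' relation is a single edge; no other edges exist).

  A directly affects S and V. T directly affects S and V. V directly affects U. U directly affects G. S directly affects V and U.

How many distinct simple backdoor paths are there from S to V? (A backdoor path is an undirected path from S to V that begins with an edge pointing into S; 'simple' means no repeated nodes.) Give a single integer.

A backdoor path from S to V is any simple undirected path whose first edge points into S (i.e. leaves S via a parent).
Parents of S: {A, T}.
Enumerating:
  P1: S <- A -> V
  P2: S <- T -> V
That exhausts the simple backdoor paths. Count: 2.

2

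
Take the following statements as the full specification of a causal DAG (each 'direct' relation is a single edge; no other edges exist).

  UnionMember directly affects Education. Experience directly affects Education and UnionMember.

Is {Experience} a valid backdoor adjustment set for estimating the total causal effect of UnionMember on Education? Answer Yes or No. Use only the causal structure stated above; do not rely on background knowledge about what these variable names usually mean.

Backdoor paths from UnionMember to Education (paths whose first edge points into UnionMember):
  P1: UnionMember <- Experience -> Education
Condition 1 (no descendant of UnionMember in the set): holds — descendants of UnionMember are {Education}; none are in {Experience}.
Condition 2 (every backdoor path blocked by {Experience}):
  P1: blocked at fork node Experience ∈ conditioning set.
{Experience} satisfies the backdoor criterion.

Yes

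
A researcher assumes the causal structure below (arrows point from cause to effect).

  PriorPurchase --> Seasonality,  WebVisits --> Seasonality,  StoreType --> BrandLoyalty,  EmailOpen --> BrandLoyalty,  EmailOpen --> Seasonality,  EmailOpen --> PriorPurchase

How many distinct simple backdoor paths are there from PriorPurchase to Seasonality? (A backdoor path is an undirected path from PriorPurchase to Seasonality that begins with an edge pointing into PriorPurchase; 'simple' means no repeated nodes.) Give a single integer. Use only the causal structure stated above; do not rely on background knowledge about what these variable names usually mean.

A backdoor path from PriorPurchase to Seasonality is any simple undirected path whose first edge points into PriorPurchase (i.e. leaves PriorPurchase via a parent).
Parents of PriorPurchase: {EmailOpen}.
Enumerating:
  P1: PriorPurchase <- EmailOpen -> Seasonality
That exhausts the simple backdoor paths. Count: 1.

1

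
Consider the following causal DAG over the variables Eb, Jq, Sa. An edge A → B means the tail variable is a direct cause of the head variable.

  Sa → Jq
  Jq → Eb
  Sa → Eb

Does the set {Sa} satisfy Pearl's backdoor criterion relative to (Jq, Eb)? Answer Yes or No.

Backdoor paths from Jq to Eb (paths whose first edge points into Jq):
  P1: Jq <- Sa -> Eb
Condition 1 (no descendant of Jq in the set): holds — descendants of Jq are {Eb}; none are in {Sa}.
Condition 2 (every backdoor path blocked by {Sa}):
  P1: blocked at fork node Sa ∈ conditioning set.
{Sa} satisfies the backdoor criterion.

Yes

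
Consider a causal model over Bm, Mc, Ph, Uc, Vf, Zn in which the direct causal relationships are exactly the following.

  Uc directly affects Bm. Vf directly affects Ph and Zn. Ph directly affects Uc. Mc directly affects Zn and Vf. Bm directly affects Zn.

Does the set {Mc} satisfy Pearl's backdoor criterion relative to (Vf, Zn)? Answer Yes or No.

Backdoor paths from Vf to Zn (paths whose first edge points into Vf):
  P1: Vf <- Mc -> Zn
Condition 1 (no descendant of Vf in the set): holds — descendants of Vf are {Bm, Ph, Uc, Zn}; none are in {Mc}.
Condition 2 (every backdoor path blocked by {Mc}):
  P1: blocked at fork node Mc ∈ conditioning set.
{Mc} satisfies the backdoor criterion.

Yes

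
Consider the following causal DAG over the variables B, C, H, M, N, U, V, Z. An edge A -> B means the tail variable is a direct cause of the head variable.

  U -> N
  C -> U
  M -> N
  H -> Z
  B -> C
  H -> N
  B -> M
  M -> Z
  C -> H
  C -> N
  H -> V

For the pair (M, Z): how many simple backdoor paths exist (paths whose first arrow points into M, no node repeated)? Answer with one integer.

A backdoor path from M to Z is any simple undirected path whose first edge points into M (i.e. leaves M via a parent).
Parents of M: {B}.
Enumerating:
  P1: M <- B -> C -> H -> Z
  P2: M <- B -> C -> U -> N <- H -> Z
  P3: M <- B -> C -> N <- H -> Z
That exhausts the simple backdoor paths. Count: 3.

3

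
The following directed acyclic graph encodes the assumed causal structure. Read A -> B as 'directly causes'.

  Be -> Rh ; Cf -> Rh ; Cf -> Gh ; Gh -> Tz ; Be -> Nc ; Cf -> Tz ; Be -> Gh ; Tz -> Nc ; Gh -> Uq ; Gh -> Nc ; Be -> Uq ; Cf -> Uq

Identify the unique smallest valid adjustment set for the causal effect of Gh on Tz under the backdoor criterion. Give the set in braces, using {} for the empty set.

Variables eligible for adjustment (non-descendants of Gh, excluding Gh and Tz): {Be, Cf, Rh}.
Backdoor paths from Gh to Tz:
  P1: Gh <- Be -> Uq <- Cf -> Tz
  P2: Gh <- Be -> Nc <- Tz
  P3: Gh <- Be -> Rh <- Cf -> Tz
  P4: Gh <- Cf -> Tz
  P5: Gh <- Cf -> Uq <- Be -> Nc <- Tz
  P6: Gh <- Cf -> Rh <- Be -> Nc <- Tz
The empty set is not sufficient: P4 (Gh <- Cf -> Tz) has no collider blocking it and no conditioned non-collider, so it is open.
Try {Cf}:
  P1: blocked at collider Uq (neither it nor any descendant is in the conditioning set).
  P2: blocked at collider Nc (neither it nor any descendant is in the conditioning set).
  P3: blocked at collider Rh (neither it nor any descendant is in the conditioning set).
  P4: blocked at fork node Cf ∈ conditioning set.
  P5: blocked at fork node Cf ∈ conditioning set.
  P6: blocked at fork node Cf ∈ conditioning set.
{Cf} contains no descendant of Gh and blocks every backdoor path.
No other singleton works — e.g. {Be} leaves P4 open — so {Cf} is the unique smallest valid adjustment set.

{Cf}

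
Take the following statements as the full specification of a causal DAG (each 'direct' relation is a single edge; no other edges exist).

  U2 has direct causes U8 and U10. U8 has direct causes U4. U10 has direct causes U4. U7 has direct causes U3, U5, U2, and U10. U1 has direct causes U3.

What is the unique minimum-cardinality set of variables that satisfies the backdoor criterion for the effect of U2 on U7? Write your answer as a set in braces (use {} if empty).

{U10}

Variables eligible for adjustment (non-descendants of U2, excluding U2 and U7): {U1, U10, U3, U4, U5, U8}.
Backdoor paths from U2 to U7:
  P1: U2 <- U8 <- U4 -> U10 -> U7
  P2: U2 <- U10 -> U7
The empty set is not sufficient: P1 (U2 <- U8 <- U4 -> U10 -> U7) has no collider blocking it and no conditioned non-collider, so it is open.
Try {U10}:
  P1: blocked at chain node U10 ∈ conditioning set.
  P2: blocked at fork node U10 ∈ conditioning set.
{U10} contains no descendant of U2 and blocks every backdoor path.
No other singleton works — e.g. {U4} leaves P2 open — so {U10} is the unique smallest valid adjustment set.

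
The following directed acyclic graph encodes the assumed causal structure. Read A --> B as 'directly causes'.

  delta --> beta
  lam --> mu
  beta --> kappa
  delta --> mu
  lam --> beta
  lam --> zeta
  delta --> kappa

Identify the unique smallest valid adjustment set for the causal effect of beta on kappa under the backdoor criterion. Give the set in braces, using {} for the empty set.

Variables eligible for adjustment (non-descendants of beta, excluding beta and kappa): {delta, lam, mu, zeta}.
Backdoor paths from beta to kappa:
  P1: beta <- lam -> mu <- delta -> kappa
  P2: beta <- delta -> kappa
The empty set is not sufficient: P2 (beta <- delta -> kappa) has no collider blocking it and no conditioned non-collider, so it is open.
Try {delta}:
  P1: blocked at collider mu (neither it nor any descendant is in the conditioning set).
  P2: blocked at fork node delta ∈ conditioning set.
{delta} contains no descendant of beta and blocks every backdoor path.
No other singleton works — e.g. {lam} leaves P2 open — so {delta} is the unique smallest valid adjustment set.

{delta}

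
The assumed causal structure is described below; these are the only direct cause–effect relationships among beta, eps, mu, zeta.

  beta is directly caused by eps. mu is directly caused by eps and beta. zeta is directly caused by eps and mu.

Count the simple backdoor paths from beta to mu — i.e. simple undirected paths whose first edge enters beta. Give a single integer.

A backdoor path from beta to mu is any simple undirected path whose first edge points into beta (i.e. leaves beta via a parent).
Parents of beta: {eps}.
Enumerating:
  P1: beta <- eps -> mu
  P2: beta <- eps -> zeta <- mu
That exhausts the simple backdoor paths. Count: 2.

2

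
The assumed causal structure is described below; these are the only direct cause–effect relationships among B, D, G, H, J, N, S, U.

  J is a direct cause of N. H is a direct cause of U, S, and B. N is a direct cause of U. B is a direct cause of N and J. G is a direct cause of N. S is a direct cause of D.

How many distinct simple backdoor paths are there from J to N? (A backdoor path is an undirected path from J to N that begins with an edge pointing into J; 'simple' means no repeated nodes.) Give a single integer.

2

A backdoor path from J to N is any simple undirected path whose first edge points into J (i.e. leaves J via a parent).
Parents of J: {B}.
Enumerating:
  P1: J <- B <- H -> U <- N
  P2: J <- B -> N
That exhausts the simple backdoor paths. Count: 2.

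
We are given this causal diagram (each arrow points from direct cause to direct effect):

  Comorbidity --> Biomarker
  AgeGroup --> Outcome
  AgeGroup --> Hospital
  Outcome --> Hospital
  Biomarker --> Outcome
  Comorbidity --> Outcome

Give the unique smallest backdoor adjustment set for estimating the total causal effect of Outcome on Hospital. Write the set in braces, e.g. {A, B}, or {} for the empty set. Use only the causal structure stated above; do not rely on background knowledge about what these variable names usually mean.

{AgeGroup}

Variables eligible for adjustment (non-descendants of Outcome, excluding Outcome and Hospital): {AgeGroup, Biomarker, Comorbidity}.
Backdoor paths from Outcome to Hospital:
  P1: Outcome <- AgeGroup -> Hospital
The empty set is not sufficient: P1 (Outcome <- AgeGroup -> Hospital) has no collider blocking it and no conditioned non-collider, so it is open.
Try {AgeGroup}:
  P1: blocked at fork node AgeGroup ∈ conditioning set.
{AgeGroup} contains no descendant of Outcome and blocks every backdoor path.
No other singleton works — e.g. {Comorbidity} leaves P1 open — so {AgeGroup} is the unique smallest valid adjustment set.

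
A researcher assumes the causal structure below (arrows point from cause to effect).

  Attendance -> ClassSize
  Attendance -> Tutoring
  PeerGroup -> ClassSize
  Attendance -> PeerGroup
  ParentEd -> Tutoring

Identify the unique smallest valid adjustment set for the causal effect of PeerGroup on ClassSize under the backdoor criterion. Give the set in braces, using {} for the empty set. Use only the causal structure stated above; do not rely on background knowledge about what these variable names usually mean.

{Attendance}

Variables eligible for adjustment (non-descendants of PeerGroup, excluding PeerGroup and ClassSize): {Attendance, ParentEd, Tutoring}.
Backdoor paths from PeerGroup to ClassSize:
  P1: PeerGroup <- Attendance -> ClassSize
The empty set is not sufficient: P1 (PeerGroup <- Attendance -> ClassSize) has no collider blocking it and no conditioned non-collider, so it is open.
Try {Attendance}:
  P1: blocked at fork node Attendance ∈ conditioning set.
{Attendance} contains no descendant of PeerGroup and blocks every backdoor path.
No other singleton works — e.g. {ParentEd} leaves P1 open — so {Attendance} is the unique smallest valid adjustment set.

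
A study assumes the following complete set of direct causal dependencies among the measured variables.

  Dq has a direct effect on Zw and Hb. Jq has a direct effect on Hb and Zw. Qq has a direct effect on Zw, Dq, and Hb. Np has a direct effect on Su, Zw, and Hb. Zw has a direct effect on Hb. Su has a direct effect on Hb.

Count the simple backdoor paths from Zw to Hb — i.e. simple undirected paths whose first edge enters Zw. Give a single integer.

7

A backdoor path from Zw to Hb is any simple undirected path whose first edge points into Zw (i.e. leaves Zw via a parent).
Parents of Zw: {Dq, Jq, Np, Qq}.
Enumerating:
  P1: Zw <- Qq -> Dq -> Hb
  P2: Zw <- Qq -> Hb
  P3: Zw <- Np -> Su -> Hb
  P4: Zw <- Np -> Hb
  P5: Zw <- Dq <- Qq -> Hb
  P6: Zw <- Dq -> Hb
  P7: Zw <- Jq -> Hb
That exhausts the simple backdoor paths. Count: 7.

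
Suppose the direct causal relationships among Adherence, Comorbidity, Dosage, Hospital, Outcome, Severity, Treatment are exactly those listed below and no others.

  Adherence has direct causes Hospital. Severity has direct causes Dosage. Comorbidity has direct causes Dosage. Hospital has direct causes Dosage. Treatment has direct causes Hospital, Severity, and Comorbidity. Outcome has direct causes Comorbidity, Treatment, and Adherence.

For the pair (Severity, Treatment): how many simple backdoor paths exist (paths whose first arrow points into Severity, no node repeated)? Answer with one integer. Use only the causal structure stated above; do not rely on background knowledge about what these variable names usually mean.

6

A backdoor path from Severity to Treatment is any simple undirected path whose first edge points into Severity (i.e. leaves Severity via a parent).
Parents of Severity: {Dosage}.
Enumerating:
  P1: Severity <- Dosage -> Hospital -> Adherence -> Outcome <- Comorbidity -> Treatment
  P2: Severity <- Dosage -> Hospital -> Adherence -> Outcome <- Treatment
  P3: Severity <- Dosage -> Hospital -> Treatment
  P4: Severity <- Dosage -> Comorbidity -> Treatment
  P5: Severity <- Dosage -> Comorbidity -> Outcome <- Adherence <- Hospital -> Treatment
  P6: Severity <- Dosage -> Comorbidity -> Outcome <- Treatment
That exhausts the simple backdoor paths. Count: 6.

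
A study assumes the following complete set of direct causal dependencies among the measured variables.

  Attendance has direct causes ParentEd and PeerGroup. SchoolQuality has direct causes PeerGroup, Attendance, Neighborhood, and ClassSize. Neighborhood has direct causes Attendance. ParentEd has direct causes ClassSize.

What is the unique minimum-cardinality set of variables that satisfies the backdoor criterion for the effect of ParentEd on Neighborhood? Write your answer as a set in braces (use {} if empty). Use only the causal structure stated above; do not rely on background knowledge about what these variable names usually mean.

{}

Variables eligible for adjustment (non-descendants of ParentEd, excluding ParentEd and Neighborhood): {ClassSize, PeerGroup}.
Backdoor paths from ParentEd to Neighborhood:
  P1: ParentEd <- ClassSize -> SchoolQuality <- PeerGroup -> Attendance -> Neighborhood
  P2: ParentEd <- ClassSize -> SchoolQuality <- Attendance -> Neighborhood
  P3: ParentEd <- ClassSize -> SchoolQuality <- Neighborhood
Each backdoor path contains an unconditioned collider, so every path is already blocked with the empty conditioning set:
  P1: blocked at collider SchoolQuality (neither it nor any descendant is in the conditioning set).
  P2: blocked at collider SchoolQuality (neither it nor any descendant is in the conditioning set).
  P3: blocked at collider SchoolQuality (neither it nor any descendant is in the conditioning set).
The empty set is therefore the unique smallest valid set.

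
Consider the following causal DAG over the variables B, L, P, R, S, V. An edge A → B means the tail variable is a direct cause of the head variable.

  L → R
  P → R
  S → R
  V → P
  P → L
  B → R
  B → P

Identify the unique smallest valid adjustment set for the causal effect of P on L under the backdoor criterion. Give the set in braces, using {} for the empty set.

{}

Variables eligible for adjustment (non-descendants of P, excluding P and L): {B, S, V}.
Backdoor paths from P to L:
  P1: P <- B -> R <- L
Each backdoor path contains an unconditioned collider, so every path is already blocked with the empty conditioning set:
  P1: blocked at collider R (neither it nor any descendant is in the conditioning set).
The empty set is therefore the unique smallest valid set.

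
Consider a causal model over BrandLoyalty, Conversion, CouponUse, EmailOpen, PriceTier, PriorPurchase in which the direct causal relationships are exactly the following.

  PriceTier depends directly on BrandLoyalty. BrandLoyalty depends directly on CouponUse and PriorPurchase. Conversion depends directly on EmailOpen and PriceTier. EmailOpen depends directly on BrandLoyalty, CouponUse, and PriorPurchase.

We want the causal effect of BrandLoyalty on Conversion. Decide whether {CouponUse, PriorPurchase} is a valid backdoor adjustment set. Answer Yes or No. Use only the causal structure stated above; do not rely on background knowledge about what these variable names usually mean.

Yes

Backdoor paths from BrandLoyalty to Conversion (paths whose first edge points into BrandLoyalty):
  P1: BrandLoyalty <- CouponUse -> EmailOpen -> Conversion
  P2: BrandLoyalty <- PriorPurchase -> EmailOpen -> Conversion
Condition 1 (no descendant of BrandLoyalty in the set): holds — descendants of BrandLoyalty are {Conversion, EmailOpen, PriceTier}; none are in {CouponUse, PriorPurchase}.
Condition 2 (every backdoor path blocked by {CouponUse, PriorPurchase}):
  P1: blocked at fork node CouponUse ∈ conditioning set.
  P2: blocked at fork node PriorPurchase ∈ conditioning set.
{CouponUse, PriorPurchase} satisfies the backdoor criterion.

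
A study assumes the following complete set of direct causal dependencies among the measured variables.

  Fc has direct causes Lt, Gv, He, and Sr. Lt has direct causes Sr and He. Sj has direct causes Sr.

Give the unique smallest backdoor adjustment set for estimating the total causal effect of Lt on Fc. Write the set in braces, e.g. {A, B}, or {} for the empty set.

{He, Sr}

Variables eligible for adjustment (non-descendants of Lt, excluding Lt and Fc): {Gv, He, Sj, Sr}.
Backdoor paths from Lt to Fc:
  P1: Lt <- He -> Fc
  P2: Lt <- Sr -> Fc
The empty set is not sufficient: P1 (Lt <- He -> Fc) has no collider blocking it and no conditioned non-collider, so it is open.
Try {He, Sr}:
  P1: blocked at fork node He ∈ conditioning set.
  P2: blocked at fork node Sr ∈ conditioning set.
{He, Sr} contains no descendant of Lt and blocks every backdoor path.
Every element of {He, Sr} is needed (dropping He leaves P1 open; dropping Sr leaves P2 open), so no proper subset is valid.
Among all size-2 subsets of the eligible variables, only {He, Sr} blocks every backdoor path, so it is the unique smallest valid adjustment set.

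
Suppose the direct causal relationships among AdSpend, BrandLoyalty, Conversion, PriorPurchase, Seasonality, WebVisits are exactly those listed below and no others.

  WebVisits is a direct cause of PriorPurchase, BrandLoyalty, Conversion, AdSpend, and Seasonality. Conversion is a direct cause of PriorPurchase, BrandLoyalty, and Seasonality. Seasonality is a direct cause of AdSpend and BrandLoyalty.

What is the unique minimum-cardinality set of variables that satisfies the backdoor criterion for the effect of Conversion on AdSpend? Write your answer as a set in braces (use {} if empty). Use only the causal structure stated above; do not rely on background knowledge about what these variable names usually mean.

Variables eligible for adjustment (non-descendants of Conversion, excluding Conversion and AdSpend): {WebVisits}.
Backdoor paths from Conversion to AdSpend:
  P1: Conversion <- WebVisits -> Seasonality -> AdSpend
  P2: Conversion <- WebVisits -> BrandLoyalty <- Seasonality -> AdSpend
  P3: Conversion <- WebVisits -> AdSpend
The empty set is not sufficient: P1 (Conversion <- WebVisits -> Seasonality -> AdSpend) has no collider blocking it and no conditioned non-collider, so it is open.
Try {WebVisits}:
  P1: blocked at fork node WebVisits ∈ conditioning set.
  P2: blocked at fork node WebVisits ∈ conditioning set.
  P3: blocked at fork node WebVisits ∈ conditioning set.
{WebVisits} contains no descendant of Conversion and blocks every backdoor path.
{WebVisits} is the unique smallest valid adjustment set.

{WebVisits}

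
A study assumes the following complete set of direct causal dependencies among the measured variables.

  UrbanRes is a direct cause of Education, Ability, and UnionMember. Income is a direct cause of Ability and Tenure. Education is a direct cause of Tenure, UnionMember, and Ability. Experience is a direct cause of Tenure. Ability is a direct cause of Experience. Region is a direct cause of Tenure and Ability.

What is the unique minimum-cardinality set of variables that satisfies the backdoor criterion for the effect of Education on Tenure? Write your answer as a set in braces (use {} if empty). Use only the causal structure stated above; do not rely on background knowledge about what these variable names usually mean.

{UrbanRes}

Variables eligible for adjustment (non-descendants of Education, excluding Education and Tenure): {Income, Region, UrbanRes}.
Backdoor paths from Education to Tenure:
  P1: Education <- UrbanRes -> Ability <- Region -> Tenure
  P2: Education <- UrbanRes -> Ability <- Income -> Tenure
  P3: Education <- UrbanRes -> Ability -> Experience -> Tenure
The empty set is not sufficient: P3 (Education <- UrbanRes -> Ability -> Experience -> Tenure) has no collider blocking it and no conditioned non-collider, so it is open.
Try {UrbanRes}:
  P1: blocked at fork node UrbanRes ∈ conditioning set.
  P2: blocked at fork node UrbanRes ∈ conditioning set.
  P3: blocked at fork node UrbanRes ∈ conditioning set.
{UrbanRes} contains no descendant of Education and blocks every backdoor path.
No other singleton works — e.g. {Region} leaves P3 open — so {UrbanRes} is the unique smallest valid adjustment set.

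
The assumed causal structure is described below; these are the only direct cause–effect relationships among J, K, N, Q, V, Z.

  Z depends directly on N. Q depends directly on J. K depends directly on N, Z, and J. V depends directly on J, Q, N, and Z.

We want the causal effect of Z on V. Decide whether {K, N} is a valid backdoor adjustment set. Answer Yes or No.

Backdoor paths from Z to V (paths whose first edge points into Z):
  P1: Z <- N -> K <- J -> Q -> V
  P2: Z <- N -> K <- J -> V
  P3: Z <- N -> V
Condition 1 (no descendant of Z in the set): FAILS — K is a descendant of Z.
Condition 2 (every backdoor path blocked by {K, N}):
  P1: blocked at fork node N ∈ conditioning set.
  P2: blocked at fork node N ∈ conditioning set.
  P3: blocked at fork node N ∈ conditioning set.
{K, N} does not satisfy the backdoor criterion.

No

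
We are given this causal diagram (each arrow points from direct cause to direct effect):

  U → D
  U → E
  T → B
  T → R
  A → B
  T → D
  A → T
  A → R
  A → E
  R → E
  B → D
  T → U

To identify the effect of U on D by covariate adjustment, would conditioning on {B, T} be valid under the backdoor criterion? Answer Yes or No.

Backdoor paths from U to D (paths whose first edge points into U):
  P1: U <- T <- A -> B -> D
  P2: U <- T -> B -> D
  P3: U <- T -> D
  P4: U <- T -> R <- A -> B -> D
  P5: U <- T -> R -> E <- A -> B -> D
Condition 1 (no descendant of U in the set): holds — descendants of U are {D, E}; none are in {B, T}.
Condition 2 (every backdoor path blocked by {B, T}):
  P1: blocked at chain node T ∈ conditioning set.
  P2: blocked at fork node T ∈ conditioning set.
  P3: blocked at fork node T ∈ conditioning set.
  P4: blocked at fork node T ∈ conditioning set.
  P5: blocked at fork node T ∈ conditioning set.
{B, T} satisfies the backdoor criterion.

Yes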